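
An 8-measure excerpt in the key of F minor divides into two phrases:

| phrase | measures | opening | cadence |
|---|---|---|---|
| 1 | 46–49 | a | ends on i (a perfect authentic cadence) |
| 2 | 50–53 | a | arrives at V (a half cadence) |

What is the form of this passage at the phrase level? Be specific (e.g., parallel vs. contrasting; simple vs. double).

The second phrase closes with a half cadence, which is not stronger than the first phrase's perfect authentic cadence; without a weak→strong cadential pair there is no antecedent–consequent relationship, so this is a phrase group rather than a period.

phrase group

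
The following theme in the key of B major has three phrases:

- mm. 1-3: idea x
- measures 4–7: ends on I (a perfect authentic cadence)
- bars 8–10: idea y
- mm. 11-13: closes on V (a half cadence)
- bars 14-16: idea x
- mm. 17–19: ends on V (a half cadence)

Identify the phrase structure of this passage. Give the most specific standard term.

The final phrase closes with a half cadence, which is not stronger than the preceding half cadence; the 3 phrases lack an overall antecedent–consequent design and so form a phrase group.

phrase group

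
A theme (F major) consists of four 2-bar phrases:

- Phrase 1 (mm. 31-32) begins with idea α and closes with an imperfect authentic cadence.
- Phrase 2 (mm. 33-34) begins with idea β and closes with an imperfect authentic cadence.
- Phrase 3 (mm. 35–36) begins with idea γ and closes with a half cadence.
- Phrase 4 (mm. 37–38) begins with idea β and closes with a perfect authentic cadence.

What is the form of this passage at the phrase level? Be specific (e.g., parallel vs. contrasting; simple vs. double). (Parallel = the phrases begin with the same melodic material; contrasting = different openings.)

contrasting double period

Four phrases in two halves: the first half (measures 31–34) ends with an imperfect authentic cadence, the second (mm. 35–38) with a perfect authentic cadence — a large antecedent–consequent pair, i.e. a double period.
Phrase 3 begins with different material from phrase 1, making it contrasting.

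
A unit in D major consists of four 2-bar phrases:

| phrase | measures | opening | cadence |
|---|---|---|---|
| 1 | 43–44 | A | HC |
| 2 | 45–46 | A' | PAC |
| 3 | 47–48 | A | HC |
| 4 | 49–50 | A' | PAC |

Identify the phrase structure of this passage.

The cadence pattern HC–PAC–HC–PAC is weak–strong twice, and phrases 3–4 restate phrases 1–2: a period heard twice, not a double period (which would end weakly at phrase 2).

repeated period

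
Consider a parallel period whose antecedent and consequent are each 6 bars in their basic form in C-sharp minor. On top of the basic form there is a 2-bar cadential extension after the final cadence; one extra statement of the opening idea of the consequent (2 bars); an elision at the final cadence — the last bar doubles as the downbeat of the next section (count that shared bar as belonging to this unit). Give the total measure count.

Basic parallel period: 6 + 6 = 12 bars.
12 (basic form) + 2 (cadential extension) + 2 (extra statement) = 16.
The elision shares a bar with the next section but does not change this unit's count.

16 measures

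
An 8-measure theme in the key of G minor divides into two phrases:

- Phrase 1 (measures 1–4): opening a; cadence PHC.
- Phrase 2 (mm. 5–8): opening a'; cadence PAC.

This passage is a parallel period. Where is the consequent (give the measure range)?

measures 5–8

The antecedent is the phrase ending with the weaker cadence (Phrygian half cadence, phrase 1) and the consequent the one ending more conclusively (perfect authentic cadence, phrase 2); the consequent is mm. 5–8.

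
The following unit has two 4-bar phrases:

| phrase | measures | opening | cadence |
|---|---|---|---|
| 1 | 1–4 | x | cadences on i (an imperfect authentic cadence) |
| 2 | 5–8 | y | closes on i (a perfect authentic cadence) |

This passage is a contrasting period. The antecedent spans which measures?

measures 1–4

The antecedent is the phrase ending with the weaker cadence (imperfect authentic cadence, phrase 1) and the consequent the one ending more conclusively (perfect authentic cadence, phrase 2); the antecedent is bars 1–4.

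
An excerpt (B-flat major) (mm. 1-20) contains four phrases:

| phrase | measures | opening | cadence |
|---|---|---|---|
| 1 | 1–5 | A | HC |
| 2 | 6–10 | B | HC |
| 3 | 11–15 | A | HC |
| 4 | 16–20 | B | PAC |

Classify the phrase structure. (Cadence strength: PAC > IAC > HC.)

Four phrases in two halves: the first half (mm. 1-10) ends with a half cadence, the second (bars 11–20) with a perfect authentic cadence — a large antecedent–consequent pair, i.e. a double period.
Phrase 3 begins with the same material as phrase 1, making it parallel.

parallel double period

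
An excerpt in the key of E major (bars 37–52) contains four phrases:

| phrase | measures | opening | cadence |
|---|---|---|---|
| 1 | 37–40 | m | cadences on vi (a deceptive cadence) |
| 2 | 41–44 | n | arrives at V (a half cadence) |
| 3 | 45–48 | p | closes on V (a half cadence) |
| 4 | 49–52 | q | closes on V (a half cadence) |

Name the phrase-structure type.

phrase group

Phrase 4 ends with a half cadence, no stronger than phrase 2's half cadence, so the four phrases do not form a double period; nor do phrases 3–4 duplicate 1–2, so it is not a repeated period. With no phrase reaching a conclusive cadence, the passage is a phrase group.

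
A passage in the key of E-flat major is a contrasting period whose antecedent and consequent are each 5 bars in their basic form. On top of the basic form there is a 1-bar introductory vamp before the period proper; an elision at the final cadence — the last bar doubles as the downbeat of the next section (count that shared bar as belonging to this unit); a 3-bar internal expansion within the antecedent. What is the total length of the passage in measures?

Basic contrasting period: 5 + 5 = 10 bars.
10 (basic form) + 1 (introduction) + 3 (internal expansion) = 14.
The elision shares a bar with the next section but does not change this unit's count.

14 measures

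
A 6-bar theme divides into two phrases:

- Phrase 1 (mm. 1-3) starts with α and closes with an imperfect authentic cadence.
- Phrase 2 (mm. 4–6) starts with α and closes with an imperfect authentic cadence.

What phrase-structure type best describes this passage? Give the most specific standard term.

repeated phrase

Both phrases have the same opening (α) and the same cadence (imperfect authentic cadence): the second is a restatement, not a consequent, so this is a repeated phrase rather than a period.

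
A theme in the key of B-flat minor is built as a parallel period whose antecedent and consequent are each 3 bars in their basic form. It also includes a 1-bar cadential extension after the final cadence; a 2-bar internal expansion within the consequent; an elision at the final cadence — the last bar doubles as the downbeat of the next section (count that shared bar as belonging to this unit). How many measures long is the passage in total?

Basic parallel period: 3 + 3 = 6 bars.
6 (basic form) + 1 (cadential extension) + 2 (internal expansion) = 9.
The elision shares a bar with the next section but does not change this unit's count.

9 measures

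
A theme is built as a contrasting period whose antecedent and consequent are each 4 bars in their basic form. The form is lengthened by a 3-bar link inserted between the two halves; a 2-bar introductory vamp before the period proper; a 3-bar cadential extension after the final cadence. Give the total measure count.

Basic contrasting period: 4 + 4 = 8 bars.
8 (basic form) + 3 (link) + 2 (introduction) + 3 (cadential extension) = 16.

16 measures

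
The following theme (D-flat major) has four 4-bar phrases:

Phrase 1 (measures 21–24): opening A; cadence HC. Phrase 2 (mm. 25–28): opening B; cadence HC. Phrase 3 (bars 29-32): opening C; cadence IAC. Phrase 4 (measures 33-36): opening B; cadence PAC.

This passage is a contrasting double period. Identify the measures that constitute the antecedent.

measures 21–28

In a double period the four phrases pair into a large antecedent (phrases 1–2, ending half cadence) and a large consequent (phrases 3–4, ending perfect authentic cadence). The antecedent spans bars 21–28.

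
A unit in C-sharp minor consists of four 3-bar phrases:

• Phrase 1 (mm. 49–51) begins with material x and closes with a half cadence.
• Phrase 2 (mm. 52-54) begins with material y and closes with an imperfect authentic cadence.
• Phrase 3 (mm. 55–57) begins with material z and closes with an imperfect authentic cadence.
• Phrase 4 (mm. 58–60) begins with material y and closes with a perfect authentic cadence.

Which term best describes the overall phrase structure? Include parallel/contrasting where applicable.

contrasting double period

Four phrases in two halves: the first half (measures 49–54) ends with an imperfect authentic cadence, the second (mm. 55-60) with a perfect authentic cadence — a large antecedent–consequent pair, i.e. a double period.
Phrase 3 begins with different material from phrase 1, making it contrasting.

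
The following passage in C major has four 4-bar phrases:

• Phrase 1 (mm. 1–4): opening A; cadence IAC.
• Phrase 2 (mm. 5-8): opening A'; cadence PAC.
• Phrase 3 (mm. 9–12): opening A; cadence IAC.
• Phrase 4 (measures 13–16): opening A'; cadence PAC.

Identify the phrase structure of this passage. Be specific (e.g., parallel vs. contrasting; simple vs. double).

repeated period

The cadence pattern IAC–PAC–IAC–PAC is weak–strong twice, and phrases 3–4 restate phrases 1–2: a period heard twice, not a double period (which would end weakly at phrase 2).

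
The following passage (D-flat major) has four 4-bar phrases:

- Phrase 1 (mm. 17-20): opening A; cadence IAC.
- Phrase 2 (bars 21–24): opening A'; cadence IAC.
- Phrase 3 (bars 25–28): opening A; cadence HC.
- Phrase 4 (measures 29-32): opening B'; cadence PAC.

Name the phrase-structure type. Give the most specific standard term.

parallel double period

Four phrases in two halves: the first half (mm. 17-24) ends with an imperfect authentic cadence, the second (bars 25-32) with a perfect authentic cadence — a large antecedent–consequent pair, i.e. a double period.
Phrase 3 begins with the same material as phrase 1, making it parallel.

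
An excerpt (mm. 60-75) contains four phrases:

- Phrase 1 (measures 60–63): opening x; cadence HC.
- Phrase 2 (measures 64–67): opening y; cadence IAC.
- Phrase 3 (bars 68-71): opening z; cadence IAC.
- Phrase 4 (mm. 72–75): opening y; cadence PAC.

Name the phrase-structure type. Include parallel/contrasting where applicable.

contrasting double period

Four phrases in two halves: the first half (measures 60–67) ends with an imperfect authentic cadence, the second (mm. 68–75) with a perfect authentic cadence — a large antecedent–consequent pair, i.e. a double period.
Phrase 3 begins with different material from phrase 1, making it contrasting.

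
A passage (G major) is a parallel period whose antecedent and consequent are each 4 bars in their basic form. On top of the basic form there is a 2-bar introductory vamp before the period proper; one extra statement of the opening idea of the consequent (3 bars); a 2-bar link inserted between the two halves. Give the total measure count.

Basic parallel period: 4 + 4 = 8 bars.
8 (basic form) + 2 (introduction) + 3 (extra statement) + 2 (link) = 15.

15 measures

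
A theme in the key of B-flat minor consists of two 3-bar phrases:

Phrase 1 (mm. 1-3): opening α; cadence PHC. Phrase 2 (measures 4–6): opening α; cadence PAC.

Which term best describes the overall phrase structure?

parallel period

Phrase 1 ends with a Phrygian half cadence (weaker) and phrase 2 with a perfect authentic cadence (stronger): antecedent + consequent = a period.
The two phrases open with the same material (α / α), so the period is parallel.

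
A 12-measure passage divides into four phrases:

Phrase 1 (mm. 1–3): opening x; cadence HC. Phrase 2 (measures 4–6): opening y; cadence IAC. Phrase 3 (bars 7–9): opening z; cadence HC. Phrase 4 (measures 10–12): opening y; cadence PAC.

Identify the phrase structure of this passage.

contrasting double period

Four phrases in two halves: the first half (mm. 1–6) ends with an imperfect authentic cadence, the second (mm. 7–12) with a perfect authentic cadence — a large antecedent–consequent pair, i.e. a double period.
Phrase 3 begins with different material from phrase 1, making it contrasting.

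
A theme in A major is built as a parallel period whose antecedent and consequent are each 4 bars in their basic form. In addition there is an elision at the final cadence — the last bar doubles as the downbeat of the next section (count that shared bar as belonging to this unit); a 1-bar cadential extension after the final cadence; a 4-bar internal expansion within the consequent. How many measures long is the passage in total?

Basic parallel period: 4 + 4 = 8 bars.
8 (basic form) + 1 (cadential extension) + 4 (internal expansion) = 13.
The elision shares a bar with the next section but does not change this unit's count.

13 measures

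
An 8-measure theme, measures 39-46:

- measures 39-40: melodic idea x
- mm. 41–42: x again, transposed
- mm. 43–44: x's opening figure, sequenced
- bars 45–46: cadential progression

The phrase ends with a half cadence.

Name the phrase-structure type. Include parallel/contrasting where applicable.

Basic idea (mm. 39–40) + its repetition (mm. 41–42) form the presentation; fragmentation and cadence (mm. 43–46) form the continuation — the 8-bar whole is a sentence.

sentence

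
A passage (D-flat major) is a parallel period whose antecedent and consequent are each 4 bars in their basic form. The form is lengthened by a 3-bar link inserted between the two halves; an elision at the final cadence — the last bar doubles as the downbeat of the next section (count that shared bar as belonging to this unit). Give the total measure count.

11 measures

Basic parallel period: 4 + 4 = 8 bars.
8 (basic form) + 3 (link) = 11.
The elision shares a bar with the next section but does not change this unit's count.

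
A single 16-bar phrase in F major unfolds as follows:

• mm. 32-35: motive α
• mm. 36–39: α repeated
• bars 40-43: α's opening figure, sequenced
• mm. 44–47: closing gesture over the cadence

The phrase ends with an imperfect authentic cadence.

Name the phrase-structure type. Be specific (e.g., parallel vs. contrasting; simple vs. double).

Basic idea (bars 32–35) + its repetition (measures 36-39) form the presentation; fragmentation and cadence (bars 40–47) form the continuation — the 16-bar whole is a sentence.

sentence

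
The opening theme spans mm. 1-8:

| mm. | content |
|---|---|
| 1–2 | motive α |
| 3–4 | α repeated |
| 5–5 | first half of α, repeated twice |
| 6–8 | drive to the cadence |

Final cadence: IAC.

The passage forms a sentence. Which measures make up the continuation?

measures 5–8

After the presentation (measures 1–4), the continuation covers the fragmentation through the cadence: mm. 5-8.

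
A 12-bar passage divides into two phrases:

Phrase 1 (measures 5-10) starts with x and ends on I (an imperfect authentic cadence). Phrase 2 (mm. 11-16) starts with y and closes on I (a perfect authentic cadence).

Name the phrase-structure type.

contrasting period

Phrase 1 ends with an imperfect authentic cadence (weaker) and phrase 2 with a perfect authentic cadence (stronger): antecedent + consequent = a period.
The two phrases open with different material (x / y), so the period is contrasting.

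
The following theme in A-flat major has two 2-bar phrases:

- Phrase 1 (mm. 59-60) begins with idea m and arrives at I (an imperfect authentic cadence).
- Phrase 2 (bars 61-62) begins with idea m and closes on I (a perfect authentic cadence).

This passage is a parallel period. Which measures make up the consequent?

The antecedent is the phrase ending with the weaker cadence (imperfect authentic cadence, phrase 1) and the consequent the one ending more conclusively (perfect authentic cadence, phrase 2); the consequent is mm. 61–62.

measures 61–62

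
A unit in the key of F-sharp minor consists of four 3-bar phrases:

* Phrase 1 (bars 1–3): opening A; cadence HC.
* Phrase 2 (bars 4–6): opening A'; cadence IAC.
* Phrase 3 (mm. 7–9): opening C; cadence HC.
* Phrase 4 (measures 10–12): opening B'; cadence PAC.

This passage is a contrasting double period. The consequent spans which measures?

In a double period the four phrases pair into a large antecedent (phrases 1–2, ending imperfect authentic cadence) and a large consequent (phrases 3–4, ending perfect authentic cadence). The consequent spans measures 7-12.

measures 7–12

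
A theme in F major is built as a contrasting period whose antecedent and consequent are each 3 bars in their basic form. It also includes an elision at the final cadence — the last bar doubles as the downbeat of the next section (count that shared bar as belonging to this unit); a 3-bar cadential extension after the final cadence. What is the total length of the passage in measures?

9 measures

Basic contrasting period: 3 + 3 = 6 bars.
6 (basic form) + 3 (cadential extension) = 9.
The elision shares a bar with the next section but does not change this unit's count.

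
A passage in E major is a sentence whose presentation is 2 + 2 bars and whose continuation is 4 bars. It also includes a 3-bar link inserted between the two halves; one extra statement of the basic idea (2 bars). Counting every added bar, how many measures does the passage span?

Basic sentence: 2 + 2 + 4 = 8 bars.
8 (basic form) + 3 (link) + 2 (extra statement) = 13.

13 measures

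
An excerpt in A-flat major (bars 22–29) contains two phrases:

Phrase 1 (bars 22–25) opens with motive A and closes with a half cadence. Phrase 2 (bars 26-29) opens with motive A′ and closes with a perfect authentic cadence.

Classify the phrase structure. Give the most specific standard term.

Phrase 1 ends with a half cadence (weaker) and phrase 2 with a perfect authentic cadence (stronger): antecedent + consequent = a period.
The two phrases open with the same material (A / A′), so the period is parallel.

parallel period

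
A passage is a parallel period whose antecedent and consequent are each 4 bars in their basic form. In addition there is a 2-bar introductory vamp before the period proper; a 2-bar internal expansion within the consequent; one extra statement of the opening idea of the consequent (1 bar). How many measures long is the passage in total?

Basic parallel period: 4 + 4 = 8 bars.
8 (basic form) + 2 (introduction) + 2 (internal expansion) + 1 (extra statement) = 13.

13 measures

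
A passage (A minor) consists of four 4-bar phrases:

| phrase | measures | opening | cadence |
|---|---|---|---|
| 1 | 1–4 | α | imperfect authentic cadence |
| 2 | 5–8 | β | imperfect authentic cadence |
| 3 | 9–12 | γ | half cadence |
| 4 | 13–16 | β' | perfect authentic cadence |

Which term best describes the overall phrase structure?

Four phrases in two halves: the first half (mm. 1–8) ends with an imperfect authentic cadence, the second (mm. 9–16) with a perfect authentic cadence — a large antecedent–consequent pair, i.e. a double period.
Phrase 3 begins with different material from phrase 1, making it contrasting.

contrasting double period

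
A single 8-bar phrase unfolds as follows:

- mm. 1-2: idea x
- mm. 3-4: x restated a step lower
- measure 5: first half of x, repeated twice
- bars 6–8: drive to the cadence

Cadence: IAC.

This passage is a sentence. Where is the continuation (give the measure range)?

After the presentation (mm. 1-4), the continuation covers the fragmentation through the cadence: mm. 5-8.

measures 5–8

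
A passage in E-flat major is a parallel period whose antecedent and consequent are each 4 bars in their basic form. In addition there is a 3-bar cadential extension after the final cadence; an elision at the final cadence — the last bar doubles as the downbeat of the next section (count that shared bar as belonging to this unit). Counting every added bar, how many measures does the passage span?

11 measures

Basic parallel period: 4 + 4 = 8 bars.
8 (basic form) + 3 (cadential extension) = 11.
The elision shares a bar with the next section but does not change this unit's count.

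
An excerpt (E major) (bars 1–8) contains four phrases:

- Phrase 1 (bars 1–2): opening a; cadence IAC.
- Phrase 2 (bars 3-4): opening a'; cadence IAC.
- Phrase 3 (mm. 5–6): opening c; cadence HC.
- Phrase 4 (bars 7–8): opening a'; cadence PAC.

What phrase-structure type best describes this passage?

Four phrases in two halves: the first half (bars 1-4) ends with an imperfect authentic cadence, the second (mm. 5–8) with a perfect authentic cadence — a large antecedent–consequent pair, i.e. a double period.
Phrase 3 begins with different material from phrase 1, making it contrasting.

contrasting double period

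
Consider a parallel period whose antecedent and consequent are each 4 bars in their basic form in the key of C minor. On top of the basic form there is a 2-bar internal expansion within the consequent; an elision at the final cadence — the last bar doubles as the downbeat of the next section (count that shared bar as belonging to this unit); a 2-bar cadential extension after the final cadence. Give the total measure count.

12 measures

Basic parallel period: 4 + 4 = 8 bars.
8 (basic form) + 2 (internal expansion) + 2 (cadential extension) = 12.
The elision shares a bar with the next section but does not change this unit's count.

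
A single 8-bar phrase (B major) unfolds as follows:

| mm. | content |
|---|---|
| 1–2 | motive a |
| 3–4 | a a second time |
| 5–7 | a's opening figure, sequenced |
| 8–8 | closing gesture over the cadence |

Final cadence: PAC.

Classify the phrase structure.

Basic idea (mm. 1–2) + its repetition (bars 3–4) form the presentation; fragmentation and cadence (bars 5-8) form the continuation — the 8-bar whole is a sentence.

sentence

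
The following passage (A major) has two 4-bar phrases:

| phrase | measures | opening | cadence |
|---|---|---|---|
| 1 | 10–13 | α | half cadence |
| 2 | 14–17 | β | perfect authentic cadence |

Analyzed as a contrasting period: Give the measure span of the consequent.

The antecedent is the phrase ending with the weaker cadence (half cadence, phrase 1) and the consequent the one ending more conclusively (perfect authentic cadence, phrase 2); the consequent is mm. 14-17.

measures 14–17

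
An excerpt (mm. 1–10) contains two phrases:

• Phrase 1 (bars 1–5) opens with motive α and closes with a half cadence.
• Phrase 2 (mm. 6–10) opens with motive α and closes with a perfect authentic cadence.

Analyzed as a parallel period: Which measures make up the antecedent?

The antecedent is the phrase ending with the weaker cadence (half cadence, phrase 1) and the consequent the one ending more conclusively (perfect authentic cadence, phrase 2); the antecedent is mm. 1–5.

measures 1–5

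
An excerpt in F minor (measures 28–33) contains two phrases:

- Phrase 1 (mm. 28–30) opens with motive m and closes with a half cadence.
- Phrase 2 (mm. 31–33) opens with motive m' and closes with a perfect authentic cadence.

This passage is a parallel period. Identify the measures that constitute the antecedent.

measures 28–30

The antecedent is the phrase ending with the weaker cadence (half cadence, phrase 1) and the consequent the one ending more conclusively (perfect authentic cadence, phrase 2); the antecedent is mm. 28–30.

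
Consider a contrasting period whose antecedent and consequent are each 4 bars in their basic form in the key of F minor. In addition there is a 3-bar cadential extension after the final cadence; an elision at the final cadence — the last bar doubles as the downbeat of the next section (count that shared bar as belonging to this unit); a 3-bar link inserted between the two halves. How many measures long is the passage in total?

14 measures

Basic contrasting period: 4 + 4 = 8 bars.
8 (basic form) + 3 (cadential extension) + 3 (link) = 14.
The elision shares a bar with the next section but does not change this unit's count.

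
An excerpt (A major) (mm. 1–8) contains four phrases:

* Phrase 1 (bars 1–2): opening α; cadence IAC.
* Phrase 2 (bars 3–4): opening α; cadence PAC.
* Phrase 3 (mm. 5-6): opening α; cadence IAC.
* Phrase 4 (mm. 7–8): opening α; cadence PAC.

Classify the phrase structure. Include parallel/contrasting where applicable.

The cadence pattern IAC–PAC–IAC–PAC is weak–strong twice, and phrases 3–4 restate phrases 1–2: a period heard twice, not a double period (which would end weakly at phrase 2).

repeated period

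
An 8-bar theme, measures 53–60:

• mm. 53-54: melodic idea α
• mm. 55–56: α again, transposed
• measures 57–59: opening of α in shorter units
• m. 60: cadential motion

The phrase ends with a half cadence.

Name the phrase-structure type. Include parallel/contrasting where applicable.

Basic idea (mm. 53–54) + its repetition (measures 55-56) form the presentation; fragmentation and cadence (measures 57–60) form the continuation — the 8-bar whole is a sentence.

sentence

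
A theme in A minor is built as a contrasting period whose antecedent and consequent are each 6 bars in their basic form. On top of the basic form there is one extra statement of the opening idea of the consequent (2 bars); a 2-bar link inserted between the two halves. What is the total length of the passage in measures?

Basic contrasting period: 6 + 6 = 12 bars.
12 (basic form) + 2 (extra statement) + 2 (link) = 16.

16 measures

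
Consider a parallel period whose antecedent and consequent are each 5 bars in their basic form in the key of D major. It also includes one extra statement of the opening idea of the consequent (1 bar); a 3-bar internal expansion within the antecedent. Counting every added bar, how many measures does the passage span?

14 measures

Basic parallel period: 5 + 5 = 10 bars.
10 (basic form) + 1 (extra statement) + 3 (internal expansion) = 14.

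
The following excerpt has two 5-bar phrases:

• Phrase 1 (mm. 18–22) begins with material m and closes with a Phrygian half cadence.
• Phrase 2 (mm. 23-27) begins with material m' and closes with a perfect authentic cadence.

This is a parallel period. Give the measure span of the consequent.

measures 23–27

The phrase ending with the weaker cadence (Phrygian half cadence) is the antecedent; the one ending more conclusively (perfect authentic cadence) is the consequent. The consequent is measures 23–27.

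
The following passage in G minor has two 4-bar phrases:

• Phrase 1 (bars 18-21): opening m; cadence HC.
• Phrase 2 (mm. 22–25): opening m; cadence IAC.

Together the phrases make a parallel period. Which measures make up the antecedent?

measures 18–21

The phrase ending with the weaker cadence (half cadence) is the antecedent; the one ending more conclusively (imperfect authentic cadence) is the consequent. The antecedent is measures 18–21.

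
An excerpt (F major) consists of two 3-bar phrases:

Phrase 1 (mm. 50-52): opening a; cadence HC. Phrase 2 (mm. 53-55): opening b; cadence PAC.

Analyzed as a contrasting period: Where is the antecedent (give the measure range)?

measures 50–52

The antecedent is the phrase ending with the weaker cadence (half cadence, phrase 1) and the consequent the one ending more conclusively (perfect authentic cadence, phrase 2); the antecedent is measures 50-52.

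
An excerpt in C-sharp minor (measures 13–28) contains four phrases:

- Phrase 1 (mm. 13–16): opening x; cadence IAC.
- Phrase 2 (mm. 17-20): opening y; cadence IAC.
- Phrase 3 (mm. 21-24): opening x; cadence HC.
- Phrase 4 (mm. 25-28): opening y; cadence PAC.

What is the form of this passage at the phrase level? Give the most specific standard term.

parallel double period

Four phrases in two halves: the first half (mm. 13–20) ends with an imperfect authentic cadence, the second (mm. 21–28) with a perfect authentic cadence — a large antecedent–consequent pair, i.e. a double period.
Phrase 3 begins with the same material as phrase 1, making it parallel.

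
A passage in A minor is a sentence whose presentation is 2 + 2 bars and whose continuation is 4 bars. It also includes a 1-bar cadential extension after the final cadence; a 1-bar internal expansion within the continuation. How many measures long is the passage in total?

Basic sentence: 2 + 2 + 4 = 8 bars.
8 (basic form) + 1 (cadential extension) + 1 (internal expansion) = 10.

10 measures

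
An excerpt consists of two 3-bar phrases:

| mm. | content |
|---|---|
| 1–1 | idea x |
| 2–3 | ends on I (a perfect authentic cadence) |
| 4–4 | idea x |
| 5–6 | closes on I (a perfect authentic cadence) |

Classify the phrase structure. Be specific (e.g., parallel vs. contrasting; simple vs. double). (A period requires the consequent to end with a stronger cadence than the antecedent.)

Both phrases have the same opening (x) and the same cadence (perfect authentic cadence): the second is a restatement, not a consequent, so this is a repeated phrase rather than a period.

repeated phrase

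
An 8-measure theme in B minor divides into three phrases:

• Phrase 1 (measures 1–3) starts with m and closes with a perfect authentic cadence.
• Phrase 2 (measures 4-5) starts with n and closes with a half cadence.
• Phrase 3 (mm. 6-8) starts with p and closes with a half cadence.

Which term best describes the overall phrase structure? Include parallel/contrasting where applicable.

The final phrase closes with a half cadence, which is not stronger than the preceding half cadence; the 3 phrases lack an overall antecedent–consequent design and so form a phrase group.

phrase group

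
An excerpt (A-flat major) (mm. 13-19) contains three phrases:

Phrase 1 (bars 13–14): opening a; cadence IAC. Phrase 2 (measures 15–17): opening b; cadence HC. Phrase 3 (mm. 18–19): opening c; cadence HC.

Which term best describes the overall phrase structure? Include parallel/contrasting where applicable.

The final phrase closes with a half cadence, which is not stronger than the preceding half cadence; the 3 phrases lack an overall antecedent–consequent design and so form a phrase group.

phrase group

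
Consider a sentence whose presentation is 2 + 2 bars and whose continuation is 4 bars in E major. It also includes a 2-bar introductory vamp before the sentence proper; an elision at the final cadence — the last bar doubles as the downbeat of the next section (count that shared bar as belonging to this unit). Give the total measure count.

10 measures

Basic sentence: 2 + 2 + 4 = 8 bars.
8 (basic form) + 2 (introduction) = 10.
The elision shares a bar with the next section but does not change this unit's count.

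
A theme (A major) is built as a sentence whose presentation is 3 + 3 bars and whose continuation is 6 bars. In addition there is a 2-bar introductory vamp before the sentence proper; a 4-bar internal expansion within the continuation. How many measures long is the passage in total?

18 measures

Basic sentence: 3 + 3 + 6 = 12 bars.
12 (basic form) + 2 (introduction) + 4 (internal expansion) = 18.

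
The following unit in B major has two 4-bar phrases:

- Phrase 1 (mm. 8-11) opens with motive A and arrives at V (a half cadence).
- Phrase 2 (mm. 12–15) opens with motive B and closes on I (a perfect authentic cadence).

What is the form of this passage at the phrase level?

Phrase 1 ends with a half cadence (weaker) and phrase 2 with a perfect authentic cadence (stronger): antecedent + consequent = a period.
The two phrases open with different material (A / B), so the period is contrasting.

contrasting period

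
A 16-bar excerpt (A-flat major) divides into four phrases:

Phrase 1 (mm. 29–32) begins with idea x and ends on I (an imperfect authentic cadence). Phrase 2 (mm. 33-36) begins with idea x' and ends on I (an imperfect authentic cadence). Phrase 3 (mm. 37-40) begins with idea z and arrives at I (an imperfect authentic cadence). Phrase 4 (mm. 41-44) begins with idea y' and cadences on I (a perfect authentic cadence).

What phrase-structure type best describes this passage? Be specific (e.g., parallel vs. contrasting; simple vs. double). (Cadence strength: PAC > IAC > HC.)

Four phrases in two halves: the first half (measures 29–36) ends with an imperfect authentic cadence, the second (mm. 37–44) with a perfect authentic cadence — a large antecedent–consequent pair, i.e. a double period.
Phrase 3 begins with different material from phrase 1, making it contrasting.

contrasting double period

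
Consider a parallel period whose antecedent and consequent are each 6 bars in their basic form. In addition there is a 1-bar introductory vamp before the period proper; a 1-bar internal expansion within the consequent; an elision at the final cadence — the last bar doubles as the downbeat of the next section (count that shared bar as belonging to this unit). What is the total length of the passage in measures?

14 measures

Basic parallel period: 6 + 6 = 12 bars.
12 (basic form) + 1 (introduction) + 1 (internal expansion) = 14.
The elision shares a bar with the next section but does not change this unit's count.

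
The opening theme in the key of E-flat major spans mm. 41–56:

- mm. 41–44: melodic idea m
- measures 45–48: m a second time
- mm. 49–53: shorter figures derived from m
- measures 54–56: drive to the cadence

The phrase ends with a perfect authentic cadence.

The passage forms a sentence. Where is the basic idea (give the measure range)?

measures 41–44

The presentation of a sentence is the basic idea (bars 41-44) plus its repetition (measures 45-48); the basic idea is therefore mm. 41-44.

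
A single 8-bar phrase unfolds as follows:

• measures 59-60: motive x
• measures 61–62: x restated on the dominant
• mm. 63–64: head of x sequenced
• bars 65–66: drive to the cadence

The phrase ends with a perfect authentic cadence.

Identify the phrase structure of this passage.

Basic idea (mm. 59–60) + its repetition (mm. 61–62) form the presentation; fragmentation and cadence (mm. 63–66) form the continuation — the 8-bar whole is a sentence.

sentence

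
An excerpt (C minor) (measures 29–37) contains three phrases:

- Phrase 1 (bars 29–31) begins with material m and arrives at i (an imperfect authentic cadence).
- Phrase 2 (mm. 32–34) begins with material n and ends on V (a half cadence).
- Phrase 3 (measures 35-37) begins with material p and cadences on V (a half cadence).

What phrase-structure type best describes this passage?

phrase group

The final phrase closes with a half cadence, which is not stronger than the preceding half cadence; the 3 phrases lack an overall antecedent–consequent design and so form a phrase group.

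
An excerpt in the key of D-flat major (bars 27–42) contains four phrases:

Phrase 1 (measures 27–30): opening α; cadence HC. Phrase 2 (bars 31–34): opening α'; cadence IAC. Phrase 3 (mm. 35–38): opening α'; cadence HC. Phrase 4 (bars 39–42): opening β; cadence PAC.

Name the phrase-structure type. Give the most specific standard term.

Four phrases in two halves: the first half (mm. 27–34) ends with an imperfect authentic cadence, the second (bars 35–42) with a perfect authentic cadence — a large antecedent–consequent pair, i.e. a double period.
Phrase 3 begins with the same material as phrase 1, making it parallel.

parallel double period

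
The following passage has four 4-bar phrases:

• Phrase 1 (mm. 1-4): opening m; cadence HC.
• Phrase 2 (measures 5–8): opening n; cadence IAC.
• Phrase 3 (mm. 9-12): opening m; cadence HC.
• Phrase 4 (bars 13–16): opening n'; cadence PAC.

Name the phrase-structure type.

Four phrases in two halves: the first half (mm. 1–8) ends with an imperfect authentic cadence, the second (mm. 9-16) with a perfect authentic cadence — a large antecedent–consequent pair, i.e. a double period.
Phrase 3 begins with the same material as phrase 1, making it parallel.

parallel double period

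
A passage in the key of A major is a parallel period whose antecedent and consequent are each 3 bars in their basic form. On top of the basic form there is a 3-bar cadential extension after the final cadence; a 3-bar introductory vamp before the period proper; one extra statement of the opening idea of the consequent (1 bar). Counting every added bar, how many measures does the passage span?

13 measures

Basic parallel period: 3 + 3 = 6 bars.
6 (basic form) + 3 (cadential extension) + 3 (introduction) + 1 (extra statement) = 13.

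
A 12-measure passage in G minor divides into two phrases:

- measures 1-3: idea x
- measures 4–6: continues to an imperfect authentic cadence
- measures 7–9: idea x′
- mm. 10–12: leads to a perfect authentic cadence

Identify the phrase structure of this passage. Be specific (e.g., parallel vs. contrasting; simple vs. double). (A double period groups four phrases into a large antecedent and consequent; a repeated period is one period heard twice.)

Phrase 1 ends with an imperfect authentic cadence (weaker) and phrase 2 with a perfect authentic cadence (stronger): antecedent + consequent = a period.
The two phrases open with the same material (x / x′), so the period is parallel.

parallel period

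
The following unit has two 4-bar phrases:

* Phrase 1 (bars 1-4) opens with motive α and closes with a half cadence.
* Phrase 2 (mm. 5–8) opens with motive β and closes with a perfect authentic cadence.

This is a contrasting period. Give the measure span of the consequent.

measures 5–8

The phrase ending with the weaker cadence (half cadence) is the antecedent; the one ending more conclusively (perfect authentic cadence) is the consequent. The consequent is measures 5–8.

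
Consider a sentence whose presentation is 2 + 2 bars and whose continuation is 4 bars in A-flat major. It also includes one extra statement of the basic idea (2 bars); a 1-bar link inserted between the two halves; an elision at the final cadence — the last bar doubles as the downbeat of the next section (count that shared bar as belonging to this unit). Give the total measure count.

Basic sentence: 2 + 2 + 4 = 8 bars.
8 (basic form) + 2 (extra statement) + 1 (link) = 11.
The elision shares a bar with the next section but does not change this unit's count.

11 measures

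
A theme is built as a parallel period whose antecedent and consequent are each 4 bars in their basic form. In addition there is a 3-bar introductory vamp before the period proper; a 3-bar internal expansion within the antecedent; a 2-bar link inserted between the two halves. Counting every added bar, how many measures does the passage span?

16 measures

Basic parallel period: 4 + 4 = 8 bars.
8 (basic form) + 3 (introduction) + 3 (internal expansion) + 2 (link) = 16.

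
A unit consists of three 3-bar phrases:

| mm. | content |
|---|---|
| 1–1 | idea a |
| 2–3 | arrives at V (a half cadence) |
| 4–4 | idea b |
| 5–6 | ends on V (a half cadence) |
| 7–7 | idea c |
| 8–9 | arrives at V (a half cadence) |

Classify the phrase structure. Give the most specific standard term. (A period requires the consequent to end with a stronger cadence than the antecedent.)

phrase group

The final phrase closes with a half cadence, which is not stronger than the preceding half cadence; the 3 phrases lack an overall antecedent–consequent design and so form a phrase group.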